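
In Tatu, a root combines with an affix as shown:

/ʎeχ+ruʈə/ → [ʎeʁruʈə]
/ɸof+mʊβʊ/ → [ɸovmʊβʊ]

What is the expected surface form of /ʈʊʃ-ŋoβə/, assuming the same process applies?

The data show regressive voicing assimilation: /χ/ → [ʁ] before /r/; /f/ → [v] before /m/. In each pair only voicing changes, matching the following consonant, while place and manner stay constant.
The rule targets /ʃ/ (voiceless postalveolar fricative), which sits before the trigger /ŋ/ (voiced).
A voiced postalveolar fricative is [ʒ], so the surface segment is [ʒ].

[ʈʊʒŋoβə]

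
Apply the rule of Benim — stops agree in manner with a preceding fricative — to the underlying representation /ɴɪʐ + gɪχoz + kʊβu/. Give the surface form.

/g/ is a voiced velar stop. The preceding trigger /ʐ/ is a fricative, so /g/ must become a fricative as well.
Changing only its manner to fricative gives [ɣ] — the voiced velar fricative.
The same rule applies at the second boundary: /k/ → [x] next to /z/.

[ɴɪʐɣɪχozxʊβu]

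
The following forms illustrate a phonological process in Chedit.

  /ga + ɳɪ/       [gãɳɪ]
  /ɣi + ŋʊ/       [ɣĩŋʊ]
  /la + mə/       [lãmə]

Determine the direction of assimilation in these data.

regressive

The vowel /a/ surfaces as nasalised [ã] next to the following nasal /ɳ/ — it has acquired the [+nasal] feature of its neighbour.
The other forms show the same pattern: /i/ → [ĩ] before /ŋ/; /a/ → [ã] before /m/ — each time a vowel is nasalised next to a following nasal.
Because the conditioning nasal is to the right of the vowel that changes, the process is regressive (anticipatory).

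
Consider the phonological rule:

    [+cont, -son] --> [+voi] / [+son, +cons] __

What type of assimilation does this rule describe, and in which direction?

The structural change is [+voi], and the conditioning segment [+son, +cons] (a sonorant consonant) is itself voiced, so the target comes to share the voicing of its neighbour — voicing assimilation.
The conditioning segment sits to the left of the focus bar, meaning the trigger precedes the segment that changes — progressive assimilation.

progressive voicing assimilation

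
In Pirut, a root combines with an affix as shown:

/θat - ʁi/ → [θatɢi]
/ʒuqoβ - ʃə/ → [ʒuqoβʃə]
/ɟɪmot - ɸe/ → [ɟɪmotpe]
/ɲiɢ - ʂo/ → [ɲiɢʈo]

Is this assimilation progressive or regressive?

progressive

Comparing underlying and surface forms, /ʁ/ → [ɢ] is the alternation; the neighbouring /t/ is constant.
/ʁ/ is a fricative while /t/ is a stop; the output [ɢ] is a stop, matching the trigger — so the feature that spreads is manner.
Checking the remaining alternations: /ɸ/ → [p] after /t/ (fricative → stop, matching a stop); /ʂ/ → [ʈ] after /ɢ/ (fricative → stop, matching a stop) — only manner changes, and always toward the preceding segment.
Nothing changes in [ʒuqoβʃə]: there the adjacent consonants already agree in manner (/ʃ/ and /β/ are both fricatives), so this form is consistent with the same rule.
Since the segment that changes follows the conditioning segment, the assimilation is progressive.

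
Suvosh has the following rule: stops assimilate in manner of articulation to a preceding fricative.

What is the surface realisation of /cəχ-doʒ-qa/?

[cəχzoʒχa]

The rule targets /d/ (voiced alveolar stop), which sits after the trigger /χ/ (fricative).
Changing only its manner to fricative gives [z] — the voiced alveolar fricative.
The same rule applies at the second boundary: /q/ → [χ] next to /ʒ/.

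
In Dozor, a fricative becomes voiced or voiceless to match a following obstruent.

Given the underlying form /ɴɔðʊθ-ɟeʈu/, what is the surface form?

[ɴɔðʊðɟeʈu]

/θ/ is a voiceless dental fricative. The following trigger /ɟ/ is voiced, so /θ/ must become voiced as well.
Changing only its voicing to voiced gives [ð] — the voiced dental fricative.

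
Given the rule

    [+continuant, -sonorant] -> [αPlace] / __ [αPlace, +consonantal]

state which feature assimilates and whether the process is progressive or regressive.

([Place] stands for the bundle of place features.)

The shared variable α links the value of the place features (abbreviated [Place]) on the target to the same value on the neighbouring segment, so place is the feature that assimilates.
Since the environment is written after the underscore, the trigger follows the target; the direction is regressive.

regressive place assimilation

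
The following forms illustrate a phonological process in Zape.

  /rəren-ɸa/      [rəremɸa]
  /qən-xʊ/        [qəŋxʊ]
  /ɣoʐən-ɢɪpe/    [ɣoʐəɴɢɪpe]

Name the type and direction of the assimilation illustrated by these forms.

Comparing underlying and surface forms, /n/ → [m] is the alternation; the neighbouring /ɸ/ is constant.
/n/ is alveolar while /ɸ/ is bilabial; the output [m] is bilabial, matching the trigger — so the feature that spreads is place.
Manner and voice are unchanged, so the assimilation is partial, not total.
Checking the remaining alternations: /n/ → [ŋ] before /x/ (alveolar → velar, matching velar); /n/ → [ɴ] before /ɢ/ (alveolar → uvular, matching uvular) — only place changes, and always toward the following segment.
The trigger is the following segment, so the direction is regressive (anticipatory).

regressive place assimilation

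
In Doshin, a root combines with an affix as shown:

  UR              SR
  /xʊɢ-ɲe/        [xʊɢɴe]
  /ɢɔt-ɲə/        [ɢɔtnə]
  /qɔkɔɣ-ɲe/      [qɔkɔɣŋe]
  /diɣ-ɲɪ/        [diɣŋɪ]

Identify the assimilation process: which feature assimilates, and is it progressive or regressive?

progressive place assimilation

Comparing underlying and surface forms, /ɲ/ → [ɴ] is the alternation; the neighbouring /ɢ/ is constant.
The change palatal → uvular matches the place of the preceding /ɢ/, identifying this as place assimilation.
Manner and voice are unchanged, so the assimilation is partial, not total.
The same holds elsewhere in the data: /ɲ/ → [n] after /t/ (palatal → alveolar, matching alveolar); /ɲ/ → [ŋ] after /ɣ/ (palatal → velar, matching velar) — only place changes, and always toward the preceding segment.
Since the segment that changes follows the conditioning segment, the assimilation is progressive.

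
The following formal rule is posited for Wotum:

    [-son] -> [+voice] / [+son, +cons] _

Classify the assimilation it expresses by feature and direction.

progressive voicing assimilation

The target ([-son], obstruents) acquires [+voice] next to a sonorant consonant ([+son, +cons]) — it takes on the voicing of its neighbour, so the feature that spreads is voicing.
Since the environment is written before the underscore, the trigger precedes the target; the direction is progressive.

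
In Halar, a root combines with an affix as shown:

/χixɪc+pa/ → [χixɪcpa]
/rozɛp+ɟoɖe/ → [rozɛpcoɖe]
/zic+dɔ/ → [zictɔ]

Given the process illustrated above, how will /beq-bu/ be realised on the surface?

[beqpu]

The data show progressive voicing assimilation: /ɟ/ → [c] after /p/; /d/ → [t] after /c/. In each pair only voicing changes, matching the preceding consonant, while place and manner stay constant.
Nothing changes in [χixɪcpa]: there the adjacent consonants already agree in voicing (/p/ and /c/ are both voiceless), so this form is consistent with the same rule.
/b/ is a voiced bilabial stop. The preceding trigger /q/ is voiceless, so /b/ must become voiceless as well.
A voiceless bilabial stop is [p], so the surface segment is [p].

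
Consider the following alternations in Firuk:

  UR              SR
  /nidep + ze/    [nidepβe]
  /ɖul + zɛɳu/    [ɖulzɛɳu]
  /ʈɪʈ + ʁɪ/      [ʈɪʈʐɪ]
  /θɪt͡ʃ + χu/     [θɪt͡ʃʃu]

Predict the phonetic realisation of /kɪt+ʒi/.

The data show progressive place assimilation: /z/ → [β] after /p/; /ʁ/ → [ʐ] after /ʈ/; /χ/ → [ʃ] after /t͡ʃ/. In each pair only place changes, matching the preceding consonant, while manner and voice stay constant.
No alternation appears in [ɖulzɛɳu]: there the adjacent consonants already agree in place (/z/ and /l/ are both alveolar), so this form is consistent with the same rule.
The rule targets /ʒ/ (voiced postalveolar fricative), which sits after the trigger /t/ (alveolar).
Changing only its place to alveolar gives [z] — the voiced alveolar fricative.

[kɪtzi]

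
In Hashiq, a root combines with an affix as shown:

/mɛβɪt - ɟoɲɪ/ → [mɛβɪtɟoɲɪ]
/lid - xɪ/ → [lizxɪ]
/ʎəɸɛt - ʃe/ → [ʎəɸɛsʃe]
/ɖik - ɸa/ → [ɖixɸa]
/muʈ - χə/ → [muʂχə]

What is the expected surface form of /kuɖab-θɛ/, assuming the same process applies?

[kuɖaβθɛ]

The data show regressive manner assimilation: /d/ → [z] before /x/; /t/ → [s] before /ʃ/; /k/ → [x] before /ɸ/; /ʈ/ → [ʂ] before /χ/. In each pair only manner changes, matching the following consonant, while place and voice stay constant.
Nothing changes in [mɛβɪtɟoɲɪ]: there the adjacent consonants already agree in manner (/t/ and /ɟ/ are both stops), so this form is consistent with the same rule.
The rule targets /b/ (voiced bilabial stop), which sits before the trigger /θ/ (fricative).
The voiced bilabial fricative is [β], so /b/ → [β].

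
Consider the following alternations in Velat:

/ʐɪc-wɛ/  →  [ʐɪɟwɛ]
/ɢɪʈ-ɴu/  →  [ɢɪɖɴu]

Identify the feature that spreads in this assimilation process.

The segment that alternates is /c/, which surfaces as [ɟ] when adjacent to /w/.
/c/ is voiceless while /w/ is voiced; the output [ɟ] is voiced, matching the trigger — so the feature that spreads is voicing.
The other alternating form patterns the same way: /ʈ/ → [ɖ] before /ɴ/ (voiceless → voiced, matching voiced) — only voicing changes, and always toward the following segment.

voicing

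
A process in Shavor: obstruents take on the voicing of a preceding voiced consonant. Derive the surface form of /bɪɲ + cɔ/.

[bɪɲɟɔ]

The rule targets /c/ (voiceless palatal stop), which sits after the trigger /ɲ/ (voiced).
Changing only its voicing to voiced gives [ɟ] — the voiced palatal stop.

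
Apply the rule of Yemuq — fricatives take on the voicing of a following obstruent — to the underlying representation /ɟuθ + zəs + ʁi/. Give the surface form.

/θ/ is a voiceless dental fricative. The following trigger /z/ is voiced, so /θ/ must become voiced as well.
Changing only its voicing to voiced gives [ð] — the voiced dental fricative.
The same rule applies at the second boundary: /s/ → [z] next to /ʁ/.

[ɟuðzəzʁi]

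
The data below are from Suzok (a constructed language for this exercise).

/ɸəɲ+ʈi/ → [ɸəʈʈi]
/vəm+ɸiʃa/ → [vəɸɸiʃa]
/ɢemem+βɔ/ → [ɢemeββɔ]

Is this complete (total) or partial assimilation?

total assimilation

The segment that alternates is /ɲ/, which surfaces as [ʈ] when adjacent to /ʈ/.
The output [ʈ] is identical to the trigger /ʈ/ — every feature (place, manner, voicing) has been copied — so this is total assimilation.
The remaining alternations confirm this: /m/ → [ɸ] before /ɸ/; /m/ → [β] before /β/ — in each case the output is a copy of the following consonant.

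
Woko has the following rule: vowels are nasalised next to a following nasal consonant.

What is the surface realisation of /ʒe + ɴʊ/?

/e/ sits next to the nasal /ɴ/ and is therefore nasalised to [ẽ].

[ʒẽɴʊ]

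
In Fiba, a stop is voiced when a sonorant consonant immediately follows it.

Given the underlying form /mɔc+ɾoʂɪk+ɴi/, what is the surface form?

[mɔɟɾoʂɪgɴi]

The rule targets /c/ (voiceless palatal stop), which sits before the trigger /ɾ/ (voiced).
The voiced palatal stop is [ɟ], so /c/ → [ɟ].
At the second juncture, /k/ likewise becomes [g] adjacent to /ɴ/.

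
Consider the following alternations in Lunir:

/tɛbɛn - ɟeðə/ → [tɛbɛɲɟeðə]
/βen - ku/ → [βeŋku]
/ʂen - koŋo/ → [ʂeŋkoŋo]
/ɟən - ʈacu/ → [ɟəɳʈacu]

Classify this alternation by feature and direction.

Underlying /n/ is realised as [ɲ] next to /ɟ/; /ɟ/ itself does not change.
The change alveolar → palatal matches the place of the following /ɟ/, identifying this as place assimilation.
Manner and voice are unchanged, so the assimilation is partial, not total.
The same holds elsewhere in the data: /n/ → [ŋ] before /k/ (alveolar → velar, matching velar); /n/ → [ɳ] before /ʈ/ (alveolar → retroflex, matching retroflex) — only place changes, and always toward the following segment.
The trigger is the following segment, so the direction is regressive (anticipatory).

regressive place assimilation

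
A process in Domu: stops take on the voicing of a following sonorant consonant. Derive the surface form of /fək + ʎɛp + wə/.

[fəgʎɛbwə]

/k/ is a voiceless velar stop. The following trigger /ʎ/ is voiced, so /k/ must become voiced as well.
Changing only its voicing to voiced gives [g] — the voiced velar stop.
At the second juncture, /p/ likewise becomes [b] adjacent to /w/.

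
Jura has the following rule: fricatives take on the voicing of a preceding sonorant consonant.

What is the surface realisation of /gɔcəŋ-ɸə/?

/ɸ/ is a voiceless bilabial fricative. The preceding trigger /ŋ/ is voiced, so /ɸ/ must become voiced as well.
Changing only its voicing to voiced gives [β] — the voiced bilabial fricative.

[gɔcəŋβə]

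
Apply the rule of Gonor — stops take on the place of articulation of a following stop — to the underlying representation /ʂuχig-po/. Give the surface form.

[ʂuχibpo]

The rule targets /g/ (voiced velar stop), which sits before the trigger /p/ (bilabial).
Changing only its place to bilabial gives [b] — the voiced bilabial stop.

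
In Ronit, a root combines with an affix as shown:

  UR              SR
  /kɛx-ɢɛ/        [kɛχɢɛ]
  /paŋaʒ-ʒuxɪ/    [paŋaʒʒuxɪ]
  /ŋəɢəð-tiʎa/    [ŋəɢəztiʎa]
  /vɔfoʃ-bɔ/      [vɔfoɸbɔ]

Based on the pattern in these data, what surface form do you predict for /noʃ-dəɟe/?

[nosdəɟe]

The data show regressive place assimilation: /x/ → [χ] before /ɢ/; /ð/ → [z] before /t/; /ʃ/ → [ɸ] before /b/. In each pair only place changes, matching the following consonant, while manner and voice stay constant.
No alternation appears in [paŋaʒʒuxɪ]: there the adjacent consonants already agree in place (/ʒ/ and /ʒ/ are both postalveolar), so this form is consistent with the same rule.
The rule targets /ʃ/ (voiceless postalveolar fricative), which sits before the trigger /d/ (alveolar).
The voiceless alveolar fricative is [s], so /ʃ/ → [s].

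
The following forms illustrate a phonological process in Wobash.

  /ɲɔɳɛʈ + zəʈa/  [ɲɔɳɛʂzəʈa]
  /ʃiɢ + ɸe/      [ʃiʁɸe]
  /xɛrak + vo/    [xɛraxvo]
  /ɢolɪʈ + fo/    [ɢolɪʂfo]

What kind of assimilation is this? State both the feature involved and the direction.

The segment that alternates is /ʈ/, which surfaces as [ʂ] when adjacent to /z/.
The change stop → fricative matches the manner of the following /z/, identifying this as manner assimilation.
Place and voice are unchanged, so the assimilation is partial, not total.
The same holds elsewhere in the data: /ɢ/ → [ʁ] before /ɸ/ (stop → fricative, matching a fricative); /k/ → [x] before /v/ (stop → fricative, matching a fricative); /ʈ/ → [ʂ] before /f/ (stop → fricative, matching a fricative) — only manner changes, and always toward the following segment.
The trigger is the following segment, so the direction is regressive (anticipatory).

regressive manner assimilation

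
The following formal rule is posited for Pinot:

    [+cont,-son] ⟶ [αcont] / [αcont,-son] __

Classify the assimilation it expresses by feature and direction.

The rule copies [cont] (continuancy) from the environment onto the target fricatives; since [±cont] encodes the stop/fricative manner contrast, the assimilating dimension is manner.
The conditioning segment sits to the left of the focus bar, meaning the trigger precedes the segment that changes — progressive assimilation.

progressive manner assimilation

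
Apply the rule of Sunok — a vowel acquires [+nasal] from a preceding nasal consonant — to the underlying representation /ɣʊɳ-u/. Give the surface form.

/u/ sits next to the nasal /ɳ/ and is therefore nasalised to [ũ].

[ɣʊɳũ]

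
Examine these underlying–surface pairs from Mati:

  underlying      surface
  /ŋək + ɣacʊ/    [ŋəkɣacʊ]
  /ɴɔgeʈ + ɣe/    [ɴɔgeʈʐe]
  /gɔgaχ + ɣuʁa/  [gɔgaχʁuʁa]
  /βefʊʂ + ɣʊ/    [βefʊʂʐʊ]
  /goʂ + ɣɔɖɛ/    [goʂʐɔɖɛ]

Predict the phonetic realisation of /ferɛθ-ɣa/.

[ferɛθða]

The data show progressive place assimilation: /ɣ/ → [ʐ] after /ʈ/; /ɣ/ → [ʁ] after /χ/; /ɣ/ → [ʐ] after /ʂ/. In each pair only place changes, matching the preceding consonant, while manner and voice stay constant.
No alternation appears in [ŋəkɣacʊ]: there the adjacent consonants already agree in place (/ɣ/ and /k/ are both velar), so this form is consistent with the same rule.
The rule targets /ɣ/ (voiced velar fricative), which sits after the trigger /θ/ (dental).
A voiced dental fricative is [ð], so the surface segment is [ð].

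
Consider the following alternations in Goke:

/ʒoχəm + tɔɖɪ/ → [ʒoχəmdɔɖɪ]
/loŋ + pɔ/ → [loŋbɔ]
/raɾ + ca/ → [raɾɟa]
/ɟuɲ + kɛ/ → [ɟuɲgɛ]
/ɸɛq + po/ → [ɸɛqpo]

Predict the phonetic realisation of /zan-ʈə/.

[zanɖə]

The data show progressive voicing assimilation: /t/ → [d] after /m/; /p/ → [b] after /ŋ/; /c/ → [ɟ] after /ɾ/; /k/ → [g] after /ɲ/. In each pair only voicing changes, matching the preceding consonant, while place and manner stay constant.
No alternation appears in [ɸɛqpo]: there the adjacent consonants already agree in voicing (/p/ and /q/ are both voiceless), so this form is consistent with the same rule.
The rule targets /ʈ/ (voiceless retroflex stop), which sits after the trigger /n/ (voiced).
The voiced retroflex stop is [ɖ], so /ʈ/ → [ɖ].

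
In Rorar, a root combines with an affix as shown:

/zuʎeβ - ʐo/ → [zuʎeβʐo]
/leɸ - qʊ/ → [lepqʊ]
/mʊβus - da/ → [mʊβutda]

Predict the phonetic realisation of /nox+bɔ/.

The data show regressive manner assimilation: /ɸ/ → [p] before /q/; /s/ → [t] before /d/. In each pair only manner changes, matching the following consonant, while place and voice stay constant.
Nothing changes in [zuʎeβʐo]: there the adjacent consonants already agree in manner (/β/ and /ʐ/ are both fricatives), so this form is consistent with the same rule.
/x/ is a voiceless velar fricative. The following trigger /b/ is a stop, so /x/ must become a stop as well.
The voiceless velar stop is [k], so /x/ → [k].

[nokbɔ]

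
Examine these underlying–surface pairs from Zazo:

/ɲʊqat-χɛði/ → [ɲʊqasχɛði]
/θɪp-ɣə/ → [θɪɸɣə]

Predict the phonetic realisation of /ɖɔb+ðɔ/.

The data show regressive manner assimilation: /t/ → [s] before /χ/; /p/ → [ɸ] before /ɣ/. In each pair only manner changes, matching the following consonant, while place and voice stay constant.
The rule targets /b/ (voiced bilabial stop), which sits before the trigger /ð/ (fricative).
A voiced bilabial fricative is [β], so the surface segment is [β].

[ɖɔβðɔ]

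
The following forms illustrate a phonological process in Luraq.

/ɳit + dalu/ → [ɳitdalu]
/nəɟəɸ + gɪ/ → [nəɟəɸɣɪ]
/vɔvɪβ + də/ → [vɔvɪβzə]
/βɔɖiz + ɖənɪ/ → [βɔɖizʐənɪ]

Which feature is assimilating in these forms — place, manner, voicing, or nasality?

Underlying /g/ is realised as [ɣ] next to /ɸ/; /ɸ/ itself does not change.
/g/ is a stop while /ɸ/ is a fricative; the output [ɣ] is a fricative, matching the trigger — so the feature that spreads is manner.
The same holds elsewhere in the data: /d/ → [z] after /β/ (stop → fricative, matching a fricative); /ɖ/ → [ʐ] after /z/ (stop → fricative, matching a fricative) — only manner changes, and always toward the preceding segment.
No alternation appears in [ɳitdalu]: there the adjacent consonants already agree in manner (/d/ and /t/ are both stops), so this form is consistent with the same rule.

manner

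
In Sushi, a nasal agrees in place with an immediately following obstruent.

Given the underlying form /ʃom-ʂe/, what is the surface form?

The rule targets /m/ (voiced bilabial nasal), which sits before the trigger /ʂ/ (retroflex).
Changing only its place to retroflex gives [ɳ] — the voiced retroflex nasal.

[ʃoɳʂe]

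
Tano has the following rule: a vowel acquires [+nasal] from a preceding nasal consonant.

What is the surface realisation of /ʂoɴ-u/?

[ʂoɴũ]

The vowel /u/ is adjacent to the preceding nasal /ɴ/, so it acquires [+nasal] and surfaces as [ũ].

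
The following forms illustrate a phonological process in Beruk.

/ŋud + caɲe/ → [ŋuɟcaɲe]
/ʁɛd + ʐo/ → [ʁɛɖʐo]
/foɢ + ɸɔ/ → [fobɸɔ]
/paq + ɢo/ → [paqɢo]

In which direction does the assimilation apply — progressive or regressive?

regressive

Underlying /d/ is realised as [ɟ] next to /c/; /c/ itself does not change.
The change alveolar → palatal matches the place of the following /c/, identifying this as place assimilation.
The other alternating forms pattern the same way: /d/ → [ɖ] before /ʐ/ (alveolar → retroflex, matching retroflex); /ɢ/ → [b] before /ɸ/ (uvular → bilabial, matching bilabial) — only place changes, and always toward the following segment.
Nothing changes in [paqɢo]: there the adjacent consonants already agree in place (/q/ and /ɢ/ are both uvular), so this form is consistent with the same rule.
The trigger is the following segment, so the direction is regressive (anticipatory).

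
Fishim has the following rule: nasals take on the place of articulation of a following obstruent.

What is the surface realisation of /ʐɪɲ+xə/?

The rule targets /ɲ/ (voiced palatal nasal), which sits before the trigger /x/ (velar).
Changing only its place to velar gives [ŋ] — the voiced velar nasal.

[ʐɪŋxə]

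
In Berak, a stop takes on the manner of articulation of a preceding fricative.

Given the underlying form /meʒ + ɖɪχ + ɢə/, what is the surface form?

[meʒʐɪχʁə]

/ɖ/ is a voiced retroflex stop. The preceding trigger /ʒ/ is a fricative, so /ɖ/ must become a fricative as well.
A voiced retroflex fricative is [ʐ], so the surface segment is [ʐ].
The same rule applies at the second boundary: /ɢ/ → [ʁ] next to /χ/.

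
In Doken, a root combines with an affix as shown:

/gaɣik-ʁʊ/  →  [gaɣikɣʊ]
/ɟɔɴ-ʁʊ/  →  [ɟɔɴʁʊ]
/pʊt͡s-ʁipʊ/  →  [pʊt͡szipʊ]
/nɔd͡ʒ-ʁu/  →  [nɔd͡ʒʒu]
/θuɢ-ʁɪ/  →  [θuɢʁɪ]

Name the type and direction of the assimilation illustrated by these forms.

The segment that alternates is /ʁ/, which surfaces as [ɣ] when adjacent to /k/.
The change uvular → velar matches the place of the preceding /k/, identifying this as place assimilation.
Manner and voice are unchanged, so the assimilation is partial, not total.
The other alternating forms pattern the same way: /ʁ/ → [z] after /t͡s/ (uvular → alveolar, matching alveolar); /ʁ/ → [ʒ] after /d͡ʒ/ (uvular → postalveolar, matching postalveolar) — only place changes, and always toward the preceding segment.
No alternation appears in [ɟɔɴʁʊ], [θuɢʁɪ]: there the adjacent consonants already agree in place (/ʁ/ and /ɴ/ are both uvular; /ʁ/ and /ɢ/ are both uvular), so these forms are consistent with the same rule.
The trigger is the preceding segment, so the direction is progressive (perseverative).

progressive place assimilation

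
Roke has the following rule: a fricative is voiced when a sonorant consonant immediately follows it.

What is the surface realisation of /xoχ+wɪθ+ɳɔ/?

[xoʁwɪðɳɔ]

The rule targets /χ/ (voiceless uvular fricative), which sits before the trigger /w/ (voiced).
Changing only its voicing to voiced gives [ʁ] — the voiced uvular fricative.
The same rule applies at the second boundary: /θ/ → [ð] next to /ɳ/.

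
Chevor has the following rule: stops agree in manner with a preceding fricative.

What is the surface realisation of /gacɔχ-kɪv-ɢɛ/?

/k/ is a voiceless velar stop. The preceding trigger /χ/ is a fricative, so /k/ must become a fricative as well.
The voiceless velar fricative is [x], so /k/ → [x].
The same rule applies at the second boundary: /ɢ/ → [ʁ] next to /v/.

[gacɔχxɪvʁɛ]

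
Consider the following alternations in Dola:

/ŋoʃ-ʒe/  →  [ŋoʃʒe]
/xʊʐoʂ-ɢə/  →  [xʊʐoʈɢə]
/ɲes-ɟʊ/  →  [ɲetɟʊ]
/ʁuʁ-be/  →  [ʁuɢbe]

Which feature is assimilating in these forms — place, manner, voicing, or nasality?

Underlying /ʂ/ is realised as [ʈ] next to /ɢ/; /ɢ/ itself does not change.
/ʂ/ is a fricative while /ɢ/ is a stop; the output [ʈ] is a stop, matching the trigger — so the feature that spreads is manner.
Checking the remaining alternations: /s/ → [t] before /ɟ/ (fricative → stop, matching a stop); /ʁ/ → [ɢ] before /b/ (fricative → stop, matching a stop) — only manner changes, and always toward the following segment.
No alternation appears in [ŋoʃʒe]: there the adjacent consonants already agree in manner (/ʃ/ and /ʒ/ are both fricatives), so this form is consistent with the same rule.

manner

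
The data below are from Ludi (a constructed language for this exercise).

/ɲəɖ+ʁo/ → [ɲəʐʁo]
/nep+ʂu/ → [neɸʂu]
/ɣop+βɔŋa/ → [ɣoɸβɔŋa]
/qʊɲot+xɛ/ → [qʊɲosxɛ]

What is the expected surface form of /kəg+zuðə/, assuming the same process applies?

[kəɣzuðə]

The data show regressive manner assimilation: /ɖ/ → [ʐ] before /ʁ/; /p/ → [ɸ] before /ʂ/; /p/ → [ɸ] before /β/; /t/ → [s] before /x/. In each pair only manner changes, matching the following consonant, while place and voice stay constant.
/g/ is a voiced velar stop. The following trigger /z/ is a fricative, so /g/ must become a fricative as well.
Changing only its manner to fricative gives [ɣ] — the voiced velar fricative.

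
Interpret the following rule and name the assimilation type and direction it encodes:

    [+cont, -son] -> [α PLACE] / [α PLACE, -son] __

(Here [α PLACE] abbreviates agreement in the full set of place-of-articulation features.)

The rule copies the place features (abbreviated [PLACE]) from the environment onto the target, so the assimilating feature is place.
Since the environment is written before the underscore, the trigger precedes the target; the direction is progressive.

progressive place assimilation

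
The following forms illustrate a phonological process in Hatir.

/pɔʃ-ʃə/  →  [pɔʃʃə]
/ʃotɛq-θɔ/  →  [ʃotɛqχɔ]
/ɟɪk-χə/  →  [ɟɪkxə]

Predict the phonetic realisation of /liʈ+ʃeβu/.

[liʈʂeβu]

The data show progressive place assimilation: /θ/ → [χ] after /q/; /χ/ → [x] after /k/. In each pair only place changes, matching the preceding consonant, while manner and voice stay constant.
No alternation appears in [pɔʃʃə]: there the adjacent consonants already agree in place (/ʃ/ and /ʃ/ are both postalveolar), so this form is consistent with the same rule.
/ʃ/ is a voiceless postalveolar fricative. The preceding trigger /ʈ/ is retroflex, so /ʃ/ must become retroflex as well.
Changing only its place to retroflex gives [ʂ] — the voiceless retroflex fricative.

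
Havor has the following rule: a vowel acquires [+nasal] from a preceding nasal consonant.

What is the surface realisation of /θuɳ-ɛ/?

[θuɳɛ̃]

The vowel /ɛ/ is adjacent to the preceding nasal /ɳ/, so it acquires [+nasal] and surfaces as [ɛ̃].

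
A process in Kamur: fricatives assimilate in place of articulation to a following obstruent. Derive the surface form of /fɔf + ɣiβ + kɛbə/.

[fɔxɣiɣkɛbə]

/f/ is a voiceless labiodental fricative. The following trigger /ɣ/ is velar, so /f/ must become velar as well.
The voiceless velar fricative is [x], so /f/ → [x].
At the second juncture, /β/ likewise becomes [ɣ] adjacent to /k/.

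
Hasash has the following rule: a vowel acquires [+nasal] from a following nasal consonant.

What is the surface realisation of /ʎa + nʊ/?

[ʎãnʊ]

The vowel /a/ is adjacent to the following nasal /n/, so it acquires [+nasal] and surfaces as [ã].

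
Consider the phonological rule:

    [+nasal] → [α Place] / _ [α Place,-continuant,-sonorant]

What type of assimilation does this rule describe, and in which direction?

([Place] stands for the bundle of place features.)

regressive place assimilation

The shared variable α links the value of the place features (abbreviated [Place]) on the target to the same value on the neighbouring segment, so place is the feature that assimilates.
Since the environment is written after the underscore, the trigger follows the target; the direction is regressive.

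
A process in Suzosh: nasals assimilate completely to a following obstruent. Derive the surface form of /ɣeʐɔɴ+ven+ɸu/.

[ɣeʐɔvveɸɸu]

/ɴ/ is the segment targeted by the rule; it sits immediately before /v/, so it assimilates completely and surfaces as [v].
The same rule applies at the second boundary: /n/ → [ɸ] next to /ɸ/.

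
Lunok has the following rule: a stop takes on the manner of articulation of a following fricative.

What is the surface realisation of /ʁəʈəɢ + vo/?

[ʁəʈəʁvo]

The rule targets /ɢ/ (voiced uvular stop), which sits before the trigger /v/ (fricative).
The voiced uvular fricative is [ʁ], so /ɢ/ → [ʁ].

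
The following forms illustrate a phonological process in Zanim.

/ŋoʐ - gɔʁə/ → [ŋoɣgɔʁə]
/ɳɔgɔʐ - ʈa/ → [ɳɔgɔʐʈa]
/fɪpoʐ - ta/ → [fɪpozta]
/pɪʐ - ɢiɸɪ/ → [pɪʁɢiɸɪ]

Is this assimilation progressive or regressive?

Underlying /ʐ/ is realised as [ɣ] next to /g/; /g/ itself does not change.
The change retroflex → velar matches the place of the following /g/, identifying this as place assimilation.
The same holds elsewhere in the data: /ʐ/ → [z] before /t/ (retroflex → alveolar, matching alveolar); /ʐ/ → [ʁ] before /ɢ/ (retroflex → uvular, matching uvular) — only place changes, and always toward the following segment.
Nothing changes in [ɳɔgɔʐʈa]: there the adjacent consonants already agree in place (/ʐ/ and /ʈ/ are both retroflex), so this form is consistent with the same rule.
Since the segment that changes precedes the conditioning segment, the assimilation is regressive.

regressive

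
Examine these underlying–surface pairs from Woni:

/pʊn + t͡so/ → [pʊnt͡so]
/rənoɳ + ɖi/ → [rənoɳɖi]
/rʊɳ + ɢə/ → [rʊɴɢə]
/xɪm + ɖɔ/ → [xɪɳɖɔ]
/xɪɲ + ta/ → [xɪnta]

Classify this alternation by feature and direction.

regressive place assimilation

The segment that alternates is /ɳ/, which surfaces as [ɴ] when adjacent to /ɢ/.
The change retroflex → uvular matches the place of the following /ɢ/, identifying this as place assimilation.
Manner and voice are unchanged, so the assimilation is partial, not total.
The same holds elsewhere in the data: /m/ → [ɳ] before /ɖ/ (bilabial → retroflex, matching retroflex); /ɲ/ → [n] before /t/ (palatal → alveolar, matching alveolar) — only place changes, and always toward the following segment.
Nothing changes in [pʊnt͡so], [rənoɳɖi]: there the adjacent consonants already agree in place (/n/ and /t͡s/ are both alveolar; /ɳ/ and /ɖ/ are both retroflex), so these forms are consistent with the same rule.
The trigger is the following segment, so the direction is regressive (anticipatory).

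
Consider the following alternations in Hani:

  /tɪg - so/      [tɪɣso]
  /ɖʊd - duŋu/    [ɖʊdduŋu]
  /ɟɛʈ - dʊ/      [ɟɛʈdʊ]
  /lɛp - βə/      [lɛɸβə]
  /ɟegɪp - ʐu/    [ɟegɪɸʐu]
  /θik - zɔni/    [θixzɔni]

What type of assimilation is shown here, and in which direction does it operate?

regressive manner assimilation

Comparing underlying and surface forms, /g/ → [ɣ] is the alternation; the neighbouring /s/ is constant.
/g/ is a stop while /s/ is a fricative; the output [ɣ] is a fricative, matching the trigger — so the feature that spreads is manner.
Place and voice are unchanged, so the assimilation is partial, not total.
The same holds elsewhere in the data: /p/ → [ɸ] before /β/ (stop → fricative, matching a fricative); /p/ → [ɸ] before /ʐ/ (stop → fricative, matching a fricative); /k/ → [x] before /z/ (stop → fricative, matching a fricative) — only manner changes, and always toward the following segment.
No alternation appears in [ɖʊdduŋu], [ɟɛʈdʊ]: there the adjacent consonants already agree in manner (/d/ and /d/ are both stops; /ʈ/ and /d/ are both stops), so these forms are consistent with the same rule.
The trigger is the following segment, so the direction is regressive (anticipatory).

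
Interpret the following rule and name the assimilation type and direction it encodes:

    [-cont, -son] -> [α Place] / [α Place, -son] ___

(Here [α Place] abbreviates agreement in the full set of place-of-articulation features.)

progressive place assimilation

The shared variable α links the value of the place features (abbreviated [Place]) on the target to the same value on the neighbouring segment, so place is the feature that assimilates.
The conditioning segment sits to the left of the focus bar, meaning the trigger precedes the segment that changes — progressive assimilation.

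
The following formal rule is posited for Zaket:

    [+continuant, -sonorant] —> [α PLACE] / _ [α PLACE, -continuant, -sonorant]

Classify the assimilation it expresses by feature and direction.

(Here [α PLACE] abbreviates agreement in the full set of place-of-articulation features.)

The shared variable α links the value of the place features (abbreviated [PLACE]) on the target to the same value on the neighbouring segment, so place is the feature that assimilates.
Since the environment is written after the underscore, the trigger follows the target; the direction is regressive.

regressive place assimilation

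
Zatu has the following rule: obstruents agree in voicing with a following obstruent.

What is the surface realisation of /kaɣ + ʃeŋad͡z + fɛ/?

The rule targets /ɣ/ (voiced velar fricative), which sits before the trigger /ʃ/ (voiceless).
Changing only its voicing to voiceless gives [x] — the voiceless velar fricative.
At the second juncture, /d͡z/ likewise becomes [t͡s] adjacent to /f/.

[kaxʃeŋat͡sfɛ]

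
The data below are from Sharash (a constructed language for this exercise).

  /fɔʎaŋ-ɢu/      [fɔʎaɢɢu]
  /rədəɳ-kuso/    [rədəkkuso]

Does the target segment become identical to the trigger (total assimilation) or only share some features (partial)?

Comparing underlying and surface forms, /ŋ/ → [ɢ] is the alternation; the neighbouring /ɢ/ is constant.
The output [ɢ] is identical to the trigger /ɢ/ — every feature (place, manner, voicing) has been copied — so this is total assimilation.
The remaining alternation confirms this: /ɳ/ → [k] before /k/ — in each case the output is a copy of the following consonant.

total assimilation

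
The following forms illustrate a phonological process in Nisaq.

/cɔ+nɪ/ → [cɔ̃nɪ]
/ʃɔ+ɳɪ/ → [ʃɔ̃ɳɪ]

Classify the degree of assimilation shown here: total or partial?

partial assimilation

The vowel /ɔ/ surfaces as nasalised [ɔ̃] next to the following nasal /n/ — it has acquired the [+nasal] feature of its neighbour.
Likewise in the remaining data: /ɔ/ → [ɔ̃] before /ɳ/ — each time a vowel is nasalised next to a following nasal.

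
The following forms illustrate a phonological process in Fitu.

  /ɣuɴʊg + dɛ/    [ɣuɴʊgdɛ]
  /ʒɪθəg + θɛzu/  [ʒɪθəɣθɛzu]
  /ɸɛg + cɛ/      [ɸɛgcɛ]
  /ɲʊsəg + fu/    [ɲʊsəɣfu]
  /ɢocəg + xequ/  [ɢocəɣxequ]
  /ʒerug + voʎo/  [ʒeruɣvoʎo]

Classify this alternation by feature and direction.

Comparing underlying and surface forms, /g/ → [ɣ] is the alternation; the neighbouring /θ/ is constant.
The change stop → fricative matches the manner of the following /θ/, identifying this as manner assimilation.
Place and voice are unchanged, so the assimilation is partial, not total.
Checking the remaining alternations: /g/ → [ɣ] before /f/ (stop → fricative, matching a fricative); /g/ → [ɣ] before /x/ (stop → fricative, matching a fricative); /g/ → [ɣ] before /v/ (stop → fricative, matching a fricative) — only manner changes, and always toward the following segment.
No alternation appears in [ɣuɴʊgdɛ], [ɸɛgcɛ]: there the adjacent consonants already agree in manner (/g/ and /d/ are both stops; /g/ and /c/ are both stops), so these forms are consistent with the same rule.
Since the segment that changes precedes the conditioning segment, the assimilation is regressive.

regressive manner assimilation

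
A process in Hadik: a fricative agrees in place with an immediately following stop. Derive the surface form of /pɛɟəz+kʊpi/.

[pɛɟəɣkʊpi]

The rule targets /z/ (voiced alveolar fricative), which sits before the trigger /k/ (velar).
Changing only its place to velar gives [ɣ] — the voiced velar fricative.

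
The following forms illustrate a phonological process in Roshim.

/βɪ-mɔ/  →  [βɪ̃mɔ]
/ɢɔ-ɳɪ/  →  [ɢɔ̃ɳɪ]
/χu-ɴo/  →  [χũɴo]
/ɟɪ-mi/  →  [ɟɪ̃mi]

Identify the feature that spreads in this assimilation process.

nasality

The vowel /ɪ/ surfaces as nasalised [ɪ̃] next to the following nasal /m/ — it has acquired the [+nasal] feature of its neighbour.
Likewise in the remaining data: /ɔ/ → [ɔ̃] before /ɳ/; /u/ → [ũ] before /ɴ/ — each time a vowel is nasalised next to a following nasal.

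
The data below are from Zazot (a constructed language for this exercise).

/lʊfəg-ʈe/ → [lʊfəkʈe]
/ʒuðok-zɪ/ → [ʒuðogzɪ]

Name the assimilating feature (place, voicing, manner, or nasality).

The segment that alternates is /g/, which surfaces as [k] when adjacent to /ʈ/.
The change voiced → voiceless matches the voicing of the following /ʈ/, identifying this as voicing assimilation.
Checking the remaining alternation: /k/ → [g] before /z/ (voiceless → voiced, matching voiced) — only voicing changes, and always toward the following segment.

voicing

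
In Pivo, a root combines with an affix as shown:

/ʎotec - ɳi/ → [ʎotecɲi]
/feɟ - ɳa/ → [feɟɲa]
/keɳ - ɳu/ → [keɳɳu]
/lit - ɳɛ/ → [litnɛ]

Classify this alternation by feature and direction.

The segment that alternates is /ɳ/, which surfaces as [ɲ] when adjacent to /c/.
The change retroflex → palatal matches the place of the preceding /c/, identifying this as place assimilation.
Manner and voice are unchanged, so the assimilation is partial, not total.
The same holds elsewhere in the data: /ɳ/ → [ɲ] after /ɟ/ (retroflex → palatal, matching palatal); /ɳ/ → [n] after /t/ (retroflex → alveolar, matching alveolar) — only place changes, and always toward the preceding segment.
No alternation appears in [keɳɳu]: there the adjacent consonants already agree in place (/ɳ/ and /ɳ/ are both retroflex), so this form is consistent with the same rule.
The trigger is the preceding segment, so the direction is progressive (perseverative).

progressive place assimilation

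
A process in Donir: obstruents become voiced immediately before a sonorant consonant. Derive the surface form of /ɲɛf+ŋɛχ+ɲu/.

[ɲɛvŋɛʁɲu]

The rule targets /f/ (voiceless labiodental fricative), which sits before the trigger /ŋ/ (voiced).
A voiced labiodental fricative is [v], so the surface segment is [v].
At the second juncture, /χ/ likewise becomes [ʁ] adjacent to /ɲ/.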